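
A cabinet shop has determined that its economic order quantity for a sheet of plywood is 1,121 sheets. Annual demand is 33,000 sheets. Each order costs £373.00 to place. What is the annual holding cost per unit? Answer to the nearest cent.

Squaring Q* = √(2DS/H) gives Q*² = 2DS/H.
From Q* = √(2DS/H): H = 2DS / Q*² = 2 × 33,000 × 373 / 1,121² = 19.5903.

H ≈ £19.59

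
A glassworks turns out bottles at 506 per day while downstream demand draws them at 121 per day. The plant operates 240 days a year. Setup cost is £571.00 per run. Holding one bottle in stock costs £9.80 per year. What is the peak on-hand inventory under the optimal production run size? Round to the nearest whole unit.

Annual demand D = 121 × 240 = 29,040.
Production build-up factor (1 − d/p) = 1 − 121/506 = 0.7609.
Q* = √(2DS / (H(1 − d/p))) = √(2 × 29,040 × 571 / (9.8 × 0.7609)).
= √(33,163,680 / 7.4565) ≈ 2108.935.
Maximum inventory = Q*(1 − d/p) = 2108.935 × 0.7609 ≈ 1604.625.

I_max ≈ 1,605 bottles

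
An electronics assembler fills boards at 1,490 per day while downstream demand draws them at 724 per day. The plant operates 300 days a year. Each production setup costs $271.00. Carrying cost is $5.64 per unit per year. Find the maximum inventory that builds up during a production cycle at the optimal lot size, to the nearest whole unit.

I_max ≈ 3,276 boards

Annual demand D = 724 × 300 = 217,200.
Production build-up factor (1 − d/p) = 1 − 724/1,490 = 0.5141.
Q* = √(2DS / (H(1 − d/p))) = √(2 × 217,200 × 271 / (5.64 × 0.5141)).
= √(117,722,400 / 2.8995) ≈ 6371.897.
Maximum inventory = Q*(1 − d/p) = 6371.897 × 0.5141 ≈ 3275.754.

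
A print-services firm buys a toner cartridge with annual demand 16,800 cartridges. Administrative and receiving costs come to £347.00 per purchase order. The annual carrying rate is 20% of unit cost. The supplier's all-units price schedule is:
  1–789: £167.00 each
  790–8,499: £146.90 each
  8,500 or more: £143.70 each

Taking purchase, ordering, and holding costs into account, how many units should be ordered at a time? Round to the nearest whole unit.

Q* ≈ 790 cartridges

Holding cost per unit per year at price C is H = 0.20·C.
Candidates are each tier's EOQ (if it falls in that tier) and each price-break quantity.
EOQ at £167.00 = 590.8 (feasible in tier 1): TC = 16,800×£167.00 + (16,800/590.8)×347 + (590.8/2)×0.20×£167.00 = £2,825,333.66.
EOQ at £146.90 = 630.0 < 790, so use break Q=790: TC = 16,800×£146.90 + (16,800/790.0)×347 + (790.0/2)×0.20×£146.90 = £2,486,904.34.
EOQ at £143.70 = 636.9 < 8500, so use break Q=8500: TC = 16,800×£143.70 + (16,800/8500.0)×347 + (8500.0/2)×0.20×£143.70 = £2,536,990.84.
Lowest total cost is £2,486,904.34 at Q = 790.0.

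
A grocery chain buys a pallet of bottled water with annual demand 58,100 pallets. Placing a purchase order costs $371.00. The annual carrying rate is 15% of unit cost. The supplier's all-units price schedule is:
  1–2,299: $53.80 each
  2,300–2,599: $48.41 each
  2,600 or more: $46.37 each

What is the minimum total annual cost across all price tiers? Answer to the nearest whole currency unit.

TC* ≈ $2,711,430

Holding cost per unit per year at price C is H = 0.15·C.
Evaluate total cost at each tier's feasible EOQ or, if the EOQ is below the tier, at the tier's minimum quantity.
Tier 1 ($53.80): EOQ = 2311.3 exceeds tier's upper bound 2299, so this tier is dominated.
EOQ at $48.41 = 2436.6 (feasible in tier 2): TC = 58,100×$48.41 + (58,100/2436.6)×371 + (2436.6/2)×0.15×$48.41 = $2,830,314.07.
EOQ at $46.37 = 2489.6 < 2600, so use break Q=2600: TC = 58,100×$46.37 + (58,100/2600.0)×371 + (2600.0/2)×0.15×$46.37 = $2,711,429.57.
Lowest total cost among the candidates is at Q = 2600.0.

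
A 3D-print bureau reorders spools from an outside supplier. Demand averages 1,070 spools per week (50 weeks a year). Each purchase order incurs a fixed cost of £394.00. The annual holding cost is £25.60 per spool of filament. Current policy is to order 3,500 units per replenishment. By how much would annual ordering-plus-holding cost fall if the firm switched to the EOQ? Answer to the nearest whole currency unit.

Extra cost ≈ £17,971 per year

Annual demand D = 1,070 × 50 = 53,500.
EOQ = √(2DS/H) = √(2 × 53,500 × 394 / 25.6) ≈ 1283.28.
Cost at Q* = (D/Q*)S + (Q*/2)H = √(2DSH) ≈ £32,851.86.
Cost at Q = 3,500: (53,500/3,500)×394 + (3,500/2)×25.6 = £6,022.57 + £44,800.00 = £50,822.57.
Excess = £50,822.57 − £32,851.86 = £17,970.71.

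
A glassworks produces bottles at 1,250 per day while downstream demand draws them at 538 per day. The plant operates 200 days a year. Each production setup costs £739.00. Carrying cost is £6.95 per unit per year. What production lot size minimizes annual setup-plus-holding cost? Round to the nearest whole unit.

Q* ≈ 6,338 bottles

Annual demand D = 538 × 200 = 107,600.
Production build-up factor (1 − d/p) = 1 − 538/1,250 = 0.5696.
Q* = √(2DS / (H(1 − d/p))) = √(2 × 107,600 × 739 / (6.95 × 0.5696)).
= √(159,032,800 / 3.9587) ≈ 6338.200.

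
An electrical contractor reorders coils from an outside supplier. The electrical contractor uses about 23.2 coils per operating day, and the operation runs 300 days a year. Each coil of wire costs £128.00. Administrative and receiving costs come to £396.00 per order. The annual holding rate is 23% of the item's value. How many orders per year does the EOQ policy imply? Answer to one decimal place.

Annual demand D = 23.2 × 300 = 6,960.
Holding cost H = 0.23 × £128.00 = £29.4400 per unit per year.
The optimal lot size = √(2DS/H) = √(2 × 6,960 × 396 / 29.44) ≈ 432.71.
Orders per year = D / Q* = 6,960 / 432.71 ≈ 16.085.

N ≈ 16.1 orders per year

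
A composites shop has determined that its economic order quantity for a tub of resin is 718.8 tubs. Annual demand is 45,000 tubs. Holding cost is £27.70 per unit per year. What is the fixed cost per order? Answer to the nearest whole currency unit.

The basic EOQ model gives Q* = √(2DS/H); rearrange for the unknown.
From Q* = √(2DS/H): S = Q*²H / (2D) = 718.8² × 27.7 / (2 × 45,000) = 159.0206.

S ≈ £159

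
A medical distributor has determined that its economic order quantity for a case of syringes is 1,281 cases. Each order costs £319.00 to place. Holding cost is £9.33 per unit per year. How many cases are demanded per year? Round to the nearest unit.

Squaring Q* = √(2DS/H) gives Q*² = 2DS/H.
From Q* = √(2DS/H): D = Q*²H / (2S) = 1,281² × 9.33 / (2 × 319) = 23997.126.

D ≈ 23,997 cases per year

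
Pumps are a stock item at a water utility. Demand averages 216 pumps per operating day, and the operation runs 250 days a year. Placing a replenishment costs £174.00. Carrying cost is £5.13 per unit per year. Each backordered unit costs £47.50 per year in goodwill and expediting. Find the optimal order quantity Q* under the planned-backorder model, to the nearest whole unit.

Annual demand D = 216 × 250 = 54,000.
With planned backorders, Q* = √(2DS/H) · √((H+B)/B).
√(2DS/H) = √(2 × 54,000 × 174 / 5.13) = 1913.938.
√((H+B)/B) = √((5.13+47.5)/47.5) = 1.0526.
Q* ≈ 2014.641.

Q* ≈ 2,015 pumps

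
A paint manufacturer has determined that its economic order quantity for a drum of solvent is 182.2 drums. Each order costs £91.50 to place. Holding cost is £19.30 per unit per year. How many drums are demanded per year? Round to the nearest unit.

D ≈ 3,501 drums per year

Invert the EOQ relation Q*² = 2DS/H.
From Q* = √(2DS/H): D = Q*²H / (2S) = 182.2² × 19.3 / (2 × 91.5) = 3501.087.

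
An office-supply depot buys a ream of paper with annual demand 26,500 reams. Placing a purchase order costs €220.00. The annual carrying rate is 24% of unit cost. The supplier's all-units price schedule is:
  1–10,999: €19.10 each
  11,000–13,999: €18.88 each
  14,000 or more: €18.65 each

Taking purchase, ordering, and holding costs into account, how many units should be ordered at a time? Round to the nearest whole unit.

Holding cost per unit per year at price C is H = 0.24·C.
Candidates are each tier's EOQ (if it falls in that tier) and each price-break quantity.
EOQ at €19.10 = 1594.9 (feasible in tier 1): TC = 26,500×€19.10 + (26,500/1594.9)×220 + (1594.9/2)×0.24×€19.10 = €513,460.91.
EOQ at €18.88 = 1604.1 < 11000, so use break Q=11000: TC = 26,500×€18.88 + (26,500/11000.0)×220 + (11000.0/2)×0.24×€18.88 = €525,771.60.
EOQ at €18.65 = 1614.0 < 14000, so use break Q=14000: TC = 26,500×€18.65 + (26,500/14000.0)×220 + (14000.0/2)×0.24×€18.65 = €525,973.43.
Lowest total cost is €513,460.91 at Q = 1594.9.

Q* ≈ 1,595 reams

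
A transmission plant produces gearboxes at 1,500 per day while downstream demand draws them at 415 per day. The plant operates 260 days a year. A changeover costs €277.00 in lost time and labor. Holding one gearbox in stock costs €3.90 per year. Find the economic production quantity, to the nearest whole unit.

Annual demand D = 415 × 260 = 107,900.
Production build-up factor (1 − d/p) = 1 − 415/1,500 = 0.7233.
Q* = √(2DS / (H(1 − d/p))) = √(2 × 107,900 × 277 / (3.9 × 0.7233)).
= √(59,776,600 / 2.821) ≈ 4603.245.

Q* ≈ 4,603 gearboxes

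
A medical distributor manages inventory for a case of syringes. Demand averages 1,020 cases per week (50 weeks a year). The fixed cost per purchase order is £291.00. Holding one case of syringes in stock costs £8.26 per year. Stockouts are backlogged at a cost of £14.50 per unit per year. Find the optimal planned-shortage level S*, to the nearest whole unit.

Annual demand D = 1,020 × 50 = 51,000.
With planned backorders, Q* = √(2DS/H) · √((H+B)/B).
√(2DS/H) = √(2 × 51,000 × 291 / 8.26) = 1895.643.
√((H+B)/B) = √((8.26+14.5)/14.5) = 1.2529.
Q* ≈ 2374.973.
S* = Q* · H/(H+B) = 2374.973 × 8.26/22.76 ≈ 861.919.

S* ≈ 862 cases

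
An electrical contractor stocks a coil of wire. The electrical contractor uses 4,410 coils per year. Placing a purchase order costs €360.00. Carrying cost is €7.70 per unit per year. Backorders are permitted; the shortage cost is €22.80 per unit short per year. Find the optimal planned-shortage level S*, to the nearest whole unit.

S* ≈ 188 coils

With planned backorders, Q* = √(2DS/H) · √((H+B)/B).
√(2DS/H) = √(2 × 4,410 × 360 / 7.7) = 642.155.
√((H+B)/B) = √((7.7+22.8)/22.8) = 1.1566.
Q* ≈ 742.716.
S* = Q* · H/(H+B) = 742.716 × 7.7/30.5 ≈ 187.505.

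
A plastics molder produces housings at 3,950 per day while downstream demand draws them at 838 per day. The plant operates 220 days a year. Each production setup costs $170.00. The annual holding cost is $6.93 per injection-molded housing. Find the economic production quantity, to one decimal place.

Annual demand D = 838 × 220 = 184,360.
Production build-up factor (1 − d/p) = 1 − 838/3,950 = 0.7878.
Q* = √(2DS / (H(1 − d/p))) = √(2 × 184,360 × 170 / (6.93 × 0.7878)).
= √(62,682,400 / 5.4598) ≈ 3388.324.

Q* ≈ 3,388.3 housings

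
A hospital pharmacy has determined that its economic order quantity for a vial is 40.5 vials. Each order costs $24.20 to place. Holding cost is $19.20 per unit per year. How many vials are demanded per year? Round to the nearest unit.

Invert the EOQ relation Q*² = 2DS/H.
From Q* = √(2DS/H): D = Q*²H / (2S) = 40.5² × 19.2 / (2 × 24.2) = 650.678.

D ≈ 651 vials per year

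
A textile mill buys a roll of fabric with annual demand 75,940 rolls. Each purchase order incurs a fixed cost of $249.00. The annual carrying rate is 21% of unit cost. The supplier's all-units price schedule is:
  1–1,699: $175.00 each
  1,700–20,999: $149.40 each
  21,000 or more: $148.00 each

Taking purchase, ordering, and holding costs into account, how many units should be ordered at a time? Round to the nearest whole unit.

Holding cost per unit per year at price C is H = 0.21·C.
For each price level, check whether its EOQ is feasible; otherwise the best quantity at that price is the breakpoint.
EOQ at $175.00 = 1014.4 (feasible in tier 1): TC = 75,940×$175.00 + (75,940/1014.4)×249 + (1014.4/2)×0.21×$175.00 = $13,326,780.23.
EOQ at $149.40 = 1097.9 < 1700, so use break Q=1700: TC = 75,940×$149.40 + (75,940/1700.0)×249 + (1700.0/2)×0.21×$149.40 = $11,383,226.88.
EOQ at $148.00 = 1103.1 < 21000, so use break Q=21000: TC = 75,940×$148.00 + (75,940/21000.0)×249 + (21000.0/2)×0.21×$148.00 = $11,566,360.43.
Lowest total cost is $11,383,226.88 at Q = 1700.0.

Q* ≈ 1,700 rolls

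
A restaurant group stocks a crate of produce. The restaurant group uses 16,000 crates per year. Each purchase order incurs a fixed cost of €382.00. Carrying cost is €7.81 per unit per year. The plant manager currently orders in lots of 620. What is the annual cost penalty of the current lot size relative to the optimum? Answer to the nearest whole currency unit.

Extra cost ≈ €2,508 per year

EOQ = √(2DS/H) = √(2 × 16,000 × 382 / 7.81) ≈ 1251.07.
Cost at Q* = (D/Q*)S + (Q*/2)H = √(2DSH) ≈ €9,770.85.
Cost at Q = 620: (16,000/620)×382 + (620/2)×7.81 = €9,858.06 + €2,421.10 = €12,279.16.
Excess = €12,279.16 − €9,770.85 = €2,508.32.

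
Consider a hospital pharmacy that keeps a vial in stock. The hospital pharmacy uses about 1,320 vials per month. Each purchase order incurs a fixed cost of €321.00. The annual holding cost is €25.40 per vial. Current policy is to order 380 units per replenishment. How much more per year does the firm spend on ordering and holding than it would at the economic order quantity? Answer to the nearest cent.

Extra cost ≈ €2,134.93 per year

Annual demand D = 1,320 × 12 = 15,840.
EOQ = √(2DS/H) = √(2 × 15,840 × 321 / 25.4) ≈ 632.74.
Cost at Q* = (D/Q*)S + (Q*/2)H = √(2DSH) ≈ €16,071.71.
Cost at Q = 380: (15,840/380)×321 + (380/2)×25.4 = €13,380.63 + €4,826.00 = €18,206.63.
Excess = €18,206.63 − €16,071.71 = €2,134.93.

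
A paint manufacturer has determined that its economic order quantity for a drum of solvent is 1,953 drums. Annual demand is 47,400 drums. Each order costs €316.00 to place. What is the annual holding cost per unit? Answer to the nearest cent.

H ≈ €7.85

The basic EOQ model gives Q* = √(2DS/H); rearrange for the unknown.
From Q* = √(2DS/H): H = 2DS / Q*² = 2 × 47,400 × 316 / 1,953² = 7.8540.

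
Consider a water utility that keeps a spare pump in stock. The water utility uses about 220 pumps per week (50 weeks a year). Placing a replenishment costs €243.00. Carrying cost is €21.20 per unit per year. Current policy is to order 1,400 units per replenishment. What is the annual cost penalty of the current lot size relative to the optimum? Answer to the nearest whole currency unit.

Annual demand D = 220 × 50 = 11,000.
EOQ = √(2DS/H) = √(2 × 11,000 × 243 / 21.2) ≈ 502.17.
Cost at Q* = (D/Q*)S + (Q*/2)H = √(2DSH) ≈ €10,645.90.
Cost at Q = 1,400: (11,000/1,400)×243 + (1,400/2)×21.2 = €1,909.29 + €14,840.00 = €16,749.29.
Excess = €16,749.29 − €10,645.90 = €6,103.39.

Extra cost ≈ €6,103 per year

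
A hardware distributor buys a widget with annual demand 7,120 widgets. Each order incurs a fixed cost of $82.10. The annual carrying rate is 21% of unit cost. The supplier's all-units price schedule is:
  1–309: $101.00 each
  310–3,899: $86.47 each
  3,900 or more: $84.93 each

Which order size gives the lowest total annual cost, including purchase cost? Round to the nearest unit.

Holding cost per unit per year at price C is H = 0.21·C.
For each price level, check whether its EOQ is feasible; otherwise the best quantity at that price is the breakpoint.
EOQ at $101.00 = 234.8 (feasible in tier 1): TC = 7,120×$101.00 + (7,120/234.8)×82.1 + (234.8/2)×0.21×$101.00 = $724,099.63.
EOQ at $86.47 = 253.7 < 310, so use break Q=310: TC = 7,120×$86.47 + (7,120/310.0)×82.1 + (310.0/2)×0.21×$86.47 = $620,366.65.
EOQ at $84.93 = 256.0 < 3900, so use break Q=3900: TC = 7,120×$84.93 + (7,120/3900.0)×82.1 + (3900.0/2)×0.21×$84.93 = $639,630.32.
Lowest total cost is $620,366.65 at Q = 310.0.

Q* ≈ 310 widgets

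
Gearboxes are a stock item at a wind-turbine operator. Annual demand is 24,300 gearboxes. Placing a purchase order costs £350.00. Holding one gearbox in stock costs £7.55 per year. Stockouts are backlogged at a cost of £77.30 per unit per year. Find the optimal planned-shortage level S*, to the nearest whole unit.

With planned backorders, Q* = √(2DS/H) · √((H+B)/B).
√(2DS/H) = √(2 × 24,300 × 350 / 7.55) = 1500.993.
√((H+B)/B) = √((7.55+77.3)/77.3) = 1.0477.
Q* ≈ 1572.588.
S* = Q* · H/(H+B) = 1572.588 × 7.55/84.85 ≈ 139.930.

S* ≈ 140 gearboxes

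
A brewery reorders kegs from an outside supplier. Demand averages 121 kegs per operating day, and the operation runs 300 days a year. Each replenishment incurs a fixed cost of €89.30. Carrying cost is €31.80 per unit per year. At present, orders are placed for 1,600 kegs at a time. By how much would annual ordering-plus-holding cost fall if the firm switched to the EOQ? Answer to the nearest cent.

Annual demand D = 121 × 300 = 36,300.
EOQ = √(2DS/H) = √(2 × 36,300 × 89.3 / 31.8) ≈ 451.52.
Cost at Q* = (D/Q*)S + (Q*/2)H = √(2DSH) ≈ €14,358.45.
Cost at Q = 1,600: (36,300/1,600)×89.3 + (1,600/2)×31.8 = €2,025.99 + €25,440.00 = €27,465.99.
Excess = €27,465.99 − €14,358.45 = €13,107.54.

Extra cost ≈ €13,107.54 per year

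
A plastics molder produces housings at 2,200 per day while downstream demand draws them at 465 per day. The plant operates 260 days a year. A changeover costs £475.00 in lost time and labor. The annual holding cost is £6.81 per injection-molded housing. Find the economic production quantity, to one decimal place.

Annual demand D = 465 × 260 = 120,900.
Production build-up factor (1 − d/p) = 1 − 465/2,200 = 0.7886.
Q* = √(2DS / (H(1 − d/p))) = √(2 × 120,900 × 475 / (6.81 × 0.7886)).
= √(114,855,000 / 5.3706) ≈ 4624.481.

Q* ≈ 4,624.5 housings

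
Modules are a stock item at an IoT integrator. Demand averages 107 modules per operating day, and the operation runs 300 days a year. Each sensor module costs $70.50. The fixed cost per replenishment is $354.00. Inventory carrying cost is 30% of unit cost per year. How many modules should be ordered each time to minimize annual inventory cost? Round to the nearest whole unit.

Q* ≈ 1,037 modules

Annual demand D = 107 × 300 = 32,100.
Holding cost H = 0.30 × $70.50 = $21.1500 per unit per year.
EOQ = √(2DS / H) = √(2 × 32,100 × 354 / 21.15).
= √(22,726,800 / 21.15) = √1,074,553.1915 ≈ 1036.607.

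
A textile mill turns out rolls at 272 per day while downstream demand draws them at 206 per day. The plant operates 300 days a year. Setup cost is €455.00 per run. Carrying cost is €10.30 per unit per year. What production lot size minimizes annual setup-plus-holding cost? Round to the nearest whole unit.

Annual demand D = 206 × 300 = 61,800.
Production build-up factor (1 − d/p) = 1 − 206/272 = 0.2426.
Q* = √(2DS / (H(1 − d/p))) = √(2 × 61,800 × 455 / (10.3 × 0.2426)).
= √(56,238,000 / 2.4993) ≈ 4743.608.

Q* ≈ 4,744 rolls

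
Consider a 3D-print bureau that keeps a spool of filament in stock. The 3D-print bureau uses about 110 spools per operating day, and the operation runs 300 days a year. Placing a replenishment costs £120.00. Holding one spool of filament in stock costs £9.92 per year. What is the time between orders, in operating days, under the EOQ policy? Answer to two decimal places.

T ≈ 8.12 days

Annual demand D = 110 × 300 = 33,000.
The optimal lot size = √(2DS/H) = √(2 × 33,000 × 120 / 9.92) ≈ 893.53.
Cycle time = Q*/D × 300 = 893.53 / 33,000 × 300 ≈ 8.123 days.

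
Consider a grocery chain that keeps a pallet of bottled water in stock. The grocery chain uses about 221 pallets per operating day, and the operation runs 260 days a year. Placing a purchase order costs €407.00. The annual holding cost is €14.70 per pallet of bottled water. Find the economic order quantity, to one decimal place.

Annual demand D = 221 × 260 = 57,460.
EOQ = √(2DS / H) = √(2 × 57,460 × 407 / 14.7).
= √(46,772,440 / 14.7) = √3,181,798.6395 ≈ 1783.760.

Q* ≈ 1,783.8 pallets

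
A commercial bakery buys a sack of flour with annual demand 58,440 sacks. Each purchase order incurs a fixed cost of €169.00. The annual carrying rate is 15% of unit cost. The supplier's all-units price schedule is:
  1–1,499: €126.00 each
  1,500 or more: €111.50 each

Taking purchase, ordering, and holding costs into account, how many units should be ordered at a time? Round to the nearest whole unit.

Holding cost per unit per year at price C is H = 0.15·C.
Evaluate total cost at each tier's feasible EOQ or, if the EOQ is below the tier, at the tier's minimum quantity.
EOQ at €126.00 = 1022.3 (feasible in tier 1): TC = 58,440×€126.00 + (58,440/1022.3)×169 + (1022.3/2)×0.15×€126.00 = €7,382,761.66.
EOQ at €111.50 = 1086.8 < 1500, so use break Q=1500: TC = 58,440×€111.50 + (58,440/1500.0)×169 + (1500.0/2)×0.15×€111.50 = €6,535,187.99.
Lowest total cost is €6,535,187.99 at Q = 1500.0.

Q* ≈ 1,500 sacks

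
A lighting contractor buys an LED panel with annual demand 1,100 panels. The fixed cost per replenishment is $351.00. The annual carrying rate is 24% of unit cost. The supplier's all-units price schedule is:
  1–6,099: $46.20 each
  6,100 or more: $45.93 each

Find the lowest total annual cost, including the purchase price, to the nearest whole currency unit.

Holding cost per unit per year at price C is H = 0.24·C.
Candidates are each tier's EOQ (if it falls in that tier) and each price-break quantity.
EOQ at $46.20 = 263.9 (feasible in tier 1): TC = 1,100×$46.20 + (1,100/263.9)×351 + (263.9/2)×0.24×$46.20 = $53,746.12.
EOQ at $45.93 = 264.7 < 6100, so use break Q=6100: TC = 1,100×$45.93 + (1,100/6100.0)×351 + (6100.0/2)×0.24×$45.93 = $84,207.06.
Lowest total cost among the candidates is at Q = 263.9.

TC* ≈ $53,746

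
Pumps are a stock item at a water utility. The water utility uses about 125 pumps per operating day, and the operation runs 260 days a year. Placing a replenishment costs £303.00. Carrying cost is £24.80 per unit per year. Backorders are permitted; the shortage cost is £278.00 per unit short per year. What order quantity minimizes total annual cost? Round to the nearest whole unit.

Q* ≈ 930 pumps

Annual demand D = 125 × 260 = 32,500.
With planned backorders, Q* = √(2DS/H) · √((H+B)/B).
√(2DS/H) = √(2 × 32,500 × 303 / 24.8) = 891.153.
√((H+B)/B) = √((24.8+278)/278) = 1.0437.
Q* ≈ 930.053.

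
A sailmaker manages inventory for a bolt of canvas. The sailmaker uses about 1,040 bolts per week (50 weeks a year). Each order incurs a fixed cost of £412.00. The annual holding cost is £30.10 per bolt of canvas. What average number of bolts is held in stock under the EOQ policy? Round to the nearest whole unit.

Annual demand D = 1,040 × 50 = 52,000.
EOQ = √(2DS/H) = √(2 × 52,000 × 412 / 30.1) ≈ 1193.11.
Average inventory = Q*/2 ≈ 1193.11 / 2 = 596.557.

Average inventory ≈ 597 bolts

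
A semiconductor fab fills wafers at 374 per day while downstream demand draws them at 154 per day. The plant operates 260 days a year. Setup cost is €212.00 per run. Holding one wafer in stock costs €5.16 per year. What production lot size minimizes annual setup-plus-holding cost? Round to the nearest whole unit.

Q* ≈ 2,365 wafers

Annual demand D = 154 × 260 = 40,040.
Production build-up factor (1 − d/p) = 1 − 154/374 = 0.5882.
Q* = √(2DS / (H(1 − d/p))) = √(2 × 40,040 × 212 / (5.16 × 0.5882)).
= √(16,976,960 / 3.0353) ≈ 2364.991.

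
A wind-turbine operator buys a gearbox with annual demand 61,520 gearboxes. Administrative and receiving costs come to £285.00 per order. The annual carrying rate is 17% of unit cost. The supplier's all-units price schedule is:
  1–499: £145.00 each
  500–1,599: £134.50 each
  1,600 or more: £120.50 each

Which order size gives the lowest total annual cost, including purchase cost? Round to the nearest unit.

Q* ≈ 1,600 gearboxes

Holding cost per unit per year at price C is H = 0.17·C.
Candidates are each tier's EOQ (if it falls in that tier) and each price-break quantity.
Tier 1 (£145.00): EOQ = 1192.7 exceeds tier's upper bound 499, so this tier is dominated.
EOQ at £134.50 = 1238.4 (feasible in tier 2): TC = 61,520×£134.50 + (61,520/1238.4)×285 + (1238.4/2)×0.17×£134.50 = £8,302,755.95.
EOQ at £120.50 = 1308.4 < 1600, so use break Q=1600: TC = 61,520×£120.50 + (61,520/1600.0)×285 + (1600.0/2)×0.17×£120.50 = £7,440,506.25.
Lowest total cost is £7,440,506.25 at Q = 1600.0.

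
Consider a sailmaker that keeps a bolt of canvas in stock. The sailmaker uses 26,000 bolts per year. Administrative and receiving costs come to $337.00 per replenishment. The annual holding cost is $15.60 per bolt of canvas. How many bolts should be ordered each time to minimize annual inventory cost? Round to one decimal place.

Q* ≈ 1,059.9 bolts

EOQ = √(2DS / H) = √(2 × 26,000 × 337 / 15.6).
= √(17,524,000 / 15.6) = √1,123,333.3333 ≈ 1059.874.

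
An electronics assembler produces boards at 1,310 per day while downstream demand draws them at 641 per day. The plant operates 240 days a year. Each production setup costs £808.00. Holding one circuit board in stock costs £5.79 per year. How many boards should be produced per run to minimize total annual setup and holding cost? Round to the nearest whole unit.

Q* ≈ 9,169 boards

Annual demand D = 641 × 240 = 153,840.
Production build-up factor (1 − d/p) = 1 − 641/1,310 = 0.5107.
Q* = √(2DS / (H(1 − d/p))) = √(2 × 153,840 × 808 / (5.79 × 0.5107)).
= √(248,605,440 / 2.9569) ≈ 9169.351.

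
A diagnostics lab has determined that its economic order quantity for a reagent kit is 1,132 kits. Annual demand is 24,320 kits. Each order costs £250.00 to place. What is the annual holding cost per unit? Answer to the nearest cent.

The basic EOQ model gives Q* = √(2DS/H); rearrange for the unknown.
From Q* = √(2DS/H): H = 2DS / Q*² = 2 × 24,320 × 250 / 1,132² = 9.4894.

H ≈ £9.49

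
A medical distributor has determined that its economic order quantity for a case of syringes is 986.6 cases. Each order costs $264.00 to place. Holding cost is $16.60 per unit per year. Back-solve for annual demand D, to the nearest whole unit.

D ≈ 30,602 cases per year

The basic EOQ model gives Q* = √(2DS/H); rearrange for the unknown.
From Q* = √(2DS/H): D = Q*²H / (2S) = 986.6² × 16.6 / (2 × 264) = 30602.463.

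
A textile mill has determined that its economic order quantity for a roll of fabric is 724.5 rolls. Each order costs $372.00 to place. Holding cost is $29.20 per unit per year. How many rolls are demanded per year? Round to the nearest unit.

D ≈ 20,601 rolls per year

Invert the EOQ relation Q*² = 2DS/H.
From Q* = √(2DS/H): D = Q*²H / (2S) = 724.5² × 29.2 / (2 × 372) = 20600.924.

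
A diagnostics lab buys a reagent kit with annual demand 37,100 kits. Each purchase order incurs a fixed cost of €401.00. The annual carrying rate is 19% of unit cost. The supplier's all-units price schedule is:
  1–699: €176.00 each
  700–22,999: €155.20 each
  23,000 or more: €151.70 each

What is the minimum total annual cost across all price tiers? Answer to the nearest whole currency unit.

TC* ≈ €5,787,541

Holding cost per unit per year at price C is H = 0.19·C.
For each price level, check whether its EOQ is feasible; otherwise the best quantity at that price is the breakpoint.
Tier 1 (€176.00): EOQ = 943.3 exceeds tier's upper bound 699, so this tier is dominated.
EOQ at €155.20 = 1004.5 (feasible in tier 2): TC = 37,100×€155.20 + (37,100/1004.5)×401 + (1004.5/2)×0.19×€155.20 = €5,787,540.80.
EOQ at €151.70 = 1016.0 < 23000, so use break Q=23000: TC = 37,100×€151.70 + (37,100/23000.0)×401 + (23000.0/2)×0.19×€151.70 = €5,960,181.33.
Lowest total cost among the candidates is at Q = 1004.5.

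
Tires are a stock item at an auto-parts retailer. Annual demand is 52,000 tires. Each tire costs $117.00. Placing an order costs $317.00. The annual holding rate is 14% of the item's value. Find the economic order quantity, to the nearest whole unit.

Holding cost H = 0.14 × $117.00 = $16.3800 per unit per year.
EOQ = √(2DS / H) = √(2 × 52,000 × 317 / 16.38).
= √(32,968,000 / 16.38) = √2,012,698.4127 ≈ 1418.696.

Q* ≈ 1,419 tires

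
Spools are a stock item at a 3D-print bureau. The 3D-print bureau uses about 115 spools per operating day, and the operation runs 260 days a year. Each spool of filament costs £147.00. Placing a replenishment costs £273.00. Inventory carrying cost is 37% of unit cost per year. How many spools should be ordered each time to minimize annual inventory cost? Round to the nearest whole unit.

Annual demand D = 115 × 260 = 29,900.
Holding cost H = 0.37 × £147.00 = £54.3900 per unit per year.
EOQ = √(2DS / H) = √(2 × 29,900 × 273 / 54.39).
= √(16,325,400 / 54.39) = √300,154.4402 ≈ 547.864.

Q* ≈ 548 spools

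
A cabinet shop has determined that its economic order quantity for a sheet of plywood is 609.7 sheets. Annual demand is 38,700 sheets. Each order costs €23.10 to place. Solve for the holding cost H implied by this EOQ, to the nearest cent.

H ≈ €4.81

The basic EOQ model gives Q* = √(2DS/H); rearrange for the unknown.
From Q* = √(2DS/H): H = 2DS / Q*² = 2 × 38,700 × 23.1 / 609.7² = 4.8097.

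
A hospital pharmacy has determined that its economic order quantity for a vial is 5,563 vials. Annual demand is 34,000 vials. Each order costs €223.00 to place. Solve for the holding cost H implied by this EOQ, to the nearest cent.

H ≈ €0.49

Squaring Q* = √(2DS/H) gives Q*² = 2DS/H.
From Q* = √(2DS/H): H = 2DS / Q*² = 2 × 34,000 × 223 / 5,563² = 0.4900.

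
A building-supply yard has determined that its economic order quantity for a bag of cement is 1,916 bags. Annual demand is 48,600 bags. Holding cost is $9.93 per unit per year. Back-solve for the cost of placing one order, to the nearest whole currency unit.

The basic EOQ model gives Q* = √(2DS/H); rearrange for the unknown.
From Q* = √(2DS/H): S = Q*²H / (2D) = 1,916² × 9.93 / (2 × 48,600) = 375.0369.

S ≈ $375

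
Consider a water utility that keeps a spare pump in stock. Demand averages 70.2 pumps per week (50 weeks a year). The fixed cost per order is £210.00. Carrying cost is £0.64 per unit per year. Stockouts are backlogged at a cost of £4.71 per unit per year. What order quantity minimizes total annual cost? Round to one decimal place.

Annual demand D = 70.2 × 50 = 3,510.
With planned backorders, Q* = √(2DS/H) · √((H+B)/B).
√(2DS/H) = √(2 × 3,510 × 210 / 0.64) = 1517.708.
√((H+B)/B) = √((0.64+4.71)/4.71) = 1.0658.
Q* ≈ 1617.539.

Q* ≈ 1,617.5 pumps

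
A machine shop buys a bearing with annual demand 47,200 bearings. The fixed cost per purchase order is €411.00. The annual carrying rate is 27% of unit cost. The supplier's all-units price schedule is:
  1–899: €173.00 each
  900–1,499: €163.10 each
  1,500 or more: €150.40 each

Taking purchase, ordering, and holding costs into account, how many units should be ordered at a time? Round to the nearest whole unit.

Q* ≈ 1,500 bearings

Holding cost per unit per year at price C is H = 0.27·C.
Evaluate total cost at each tier's feasible EOQ or, if the EOQ is below the tier, at the tier's minimum quantity.
Tier 1 (€173.00): EOQ = 911.4 exceeds tier's upper bound 899, so this tier is dominated.
EOQ at €163.10 = 938.6 (feasible in tier 2): TC = 47,200×€163.10 + (47,200/938.6)×411 + (938.6/2)×0.27×€163.10 = €7,739,654.79.
EOQ at €150.40 = 977.5 < 1500, so use break Q=1500: TC = 47,200×€150.40 + (47,200/1500.0)×411 + (1500.0/2)×0.27×€150.40 = €7,142,268.80.
Lowest total cost is €7,142,268.80 at Q = 1500.0.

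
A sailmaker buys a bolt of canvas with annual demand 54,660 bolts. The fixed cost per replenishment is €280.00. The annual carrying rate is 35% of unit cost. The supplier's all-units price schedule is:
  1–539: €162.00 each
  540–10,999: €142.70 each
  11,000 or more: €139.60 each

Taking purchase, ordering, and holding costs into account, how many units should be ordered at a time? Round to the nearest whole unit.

Holding cost per unit per year at price C is H = 0.35·C.
For each price level, check whether its EOQ is feasible; otherwise the best quantity at that price is the breakpoint.
Tier 1 (€162.00): EOQ = 734.7 exceeds tier's upper bound 539, so this tier is dominated.
EOQ at €142.70 = 782.9 (feasible in tier 2): TC = 54,660×€142.70 + (54,660/782.9)×280 + (782.9/2)×0.35×€142.70 = €7,839,081.83.
EOQ at €139.60 = 791.5 < 11000, so use break Q=11000: TC = 54,660×€139.60 + (54,660/11000.0)×280 + (11000.0/2)×0.35×€139.60 = €7,900,657.35.
Lowest total cost is €7,839,081.83 at Q = 782.9.

Q* ≈ 783 bolts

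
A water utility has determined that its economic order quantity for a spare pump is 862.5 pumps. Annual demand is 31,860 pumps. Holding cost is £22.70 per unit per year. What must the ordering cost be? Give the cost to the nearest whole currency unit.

Invert the EOQ relation Q*² = 2DS/H.
From Q* = √(2DS/H): S = Q*²H / (2D) = 862.5² × 22.7 / (2 × 31,860) = 265.0137.

S ≈ £265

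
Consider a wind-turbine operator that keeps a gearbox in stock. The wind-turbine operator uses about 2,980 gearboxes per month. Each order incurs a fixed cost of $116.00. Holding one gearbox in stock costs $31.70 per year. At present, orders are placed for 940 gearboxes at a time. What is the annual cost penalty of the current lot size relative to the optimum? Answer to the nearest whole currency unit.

Annual demand D = 2,980 × 12 = 35,760.
EOQ = √(2DS/H) = √(2 × 35,760 × 116 / 31.7) ≈ 511.58.
Cost at Q* = (D/Q*)S + (Q*/2)H = √(2DSH) ≈ $16,217.07.
Cost at Q = 940: (35,760/940)×116 + (940/2)×31.7 = $4,412.94 + $14,899.00 = $19,311.94.
Excess = $19,311.94 − $16,217.07 = $3,094.87.

Extra cost ≈ $3,095 per year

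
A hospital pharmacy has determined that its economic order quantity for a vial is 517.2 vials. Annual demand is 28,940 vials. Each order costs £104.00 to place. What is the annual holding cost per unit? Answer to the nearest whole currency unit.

H ≈ £23

The basic EOQ model gives Q* = √(2DS/H); rearrange for the unknown.
From Q* = √(2DS/H): H = 2DS / Q*² = 2 × 28,940 × 104 / 517.2² = 22.5032.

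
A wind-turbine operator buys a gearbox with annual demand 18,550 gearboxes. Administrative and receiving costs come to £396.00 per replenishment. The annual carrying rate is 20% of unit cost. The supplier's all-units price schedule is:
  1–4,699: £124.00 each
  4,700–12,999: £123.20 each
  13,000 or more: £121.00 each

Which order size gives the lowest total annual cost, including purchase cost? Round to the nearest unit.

Holding cost per unit per year at price C is H = 0.20·C.
Candidates are each tier's EOQ (if it falls in that tier) and each price-break quantity.
EOQ at £124.00 = 769.7 (feasible in tier 1): TC = 18,550×£124.00 + (18,550/769.7)×396 + (769.7/2)×0.20×£124.00 = £2,319,288.00.
EOQ at £123.20 = 772.2 < 4700, so use break Q=4700: TC = 18,550×£123.20 + (18,550/4700.0)×396 + (4700.0/2)×0.20×£123.20 = £2,344,826.94.
EOQ at £121.00 = 779.2 < 13000, so use break Q=13000: TC = 18,550×£121.00 + (18,550/13000.0)×396 + (13000.0/2)×0.20×£121.00 = £2,402,415.06.
Lowest total cost is £2,319,288.00 at Q = 769.7.

Q* ≈ 770 gearboxes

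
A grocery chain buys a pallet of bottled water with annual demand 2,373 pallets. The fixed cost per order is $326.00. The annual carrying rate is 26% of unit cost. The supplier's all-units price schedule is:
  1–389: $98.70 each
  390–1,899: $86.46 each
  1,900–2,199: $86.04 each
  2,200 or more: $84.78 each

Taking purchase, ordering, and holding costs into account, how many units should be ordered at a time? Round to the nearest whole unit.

Q* ≈ 390 pallets

Holding cost per unit per year at price C is H = 0.26·C.
Candidates are each tier's EOQ (if it falls in that tier) and each price-break quantity.
EOQ at $98.70 = 245.5 (feasible in tier 1): TC = 2,373×$98.70 + (2,373/245.5)×326 + (245.5/2)×0.26×$98.70 = $240,516.22.
EOQ at $86.46 = 262.3 < 390, so use break Q=390: TC = 2,373×$86.46 + (2,373/390.0)×326 + (390.0/2)×0.26×$86.46 = $211,536.69.
EOQ at $86.04 = 263.0 < 1900, so use break Q=1900: TC = 2,373×$86.04 + (2,373/1900.0)×326 + (1900.0/2)×0.26×$86.04 = $225,831.96.
EOQ at $84.78 = 264.9 < 2200, so use break Q=2200: TC = 2,373×$84.78 + (2,373/2200.0)×326 + (2200.0/2)×0.26×$84.78 = $225,781.66.
Lowest total cost is $211,536.69 at Q = 390.0.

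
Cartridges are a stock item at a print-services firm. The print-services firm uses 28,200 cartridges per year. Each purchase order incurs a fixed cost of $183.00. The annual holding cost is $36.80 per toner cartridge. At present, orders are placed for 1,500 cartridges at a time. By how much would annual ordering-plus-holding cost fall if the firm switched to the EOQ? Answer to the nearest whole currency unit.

EOQ = √(2DS/H) = √(2 × 28,200 × 183 / 36.8) ≈ 529.59.
Cost at Q* = (D/Q*)S + (Q*/2)H = √(2DSH) ≈ $19,488.98.
Cost at Q = 1,500: (28,200/1,500)×183 + (1,500/2)×36.8 = $3,440.40 + $27,600.00 = $31,040.40.
Excess = $31,040.40 − $19,488.98 = $11,551.42.

Extra cost ≈ $11,551 per year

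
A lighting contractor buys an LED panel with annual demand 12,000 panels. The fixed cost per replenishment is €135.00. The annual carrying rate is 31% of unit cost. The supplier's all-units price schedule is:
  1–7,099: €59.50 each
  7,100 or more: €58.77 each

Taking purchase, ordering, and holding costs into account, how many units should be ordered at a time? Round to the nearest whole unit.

Q* ≈ 419 panels

Holding cost per unit per year at price C is H = 0.31·C.
Evaluate total cost at each tier's feasible EOQ or, if the EOQ is below the tier, at the tier's minimum quantity.
EOQ at €59.50 = 419.1 (feasible in tier 1): TC = 12,000×€59.50 + (12,000/419.1)×135 + (419.1/2)×0.31×€59.50 = €721,730.58.
EOQ at €58.77 = 421.7 < 7100, so use break Q=7100: TC = 12,000×€58.77 + (12,000/7100.0)×135 + (7100.0/2)×0.31×€58.77 = €770,144.55.
Lowest total cost is €721,730.58 at Q = 419.1.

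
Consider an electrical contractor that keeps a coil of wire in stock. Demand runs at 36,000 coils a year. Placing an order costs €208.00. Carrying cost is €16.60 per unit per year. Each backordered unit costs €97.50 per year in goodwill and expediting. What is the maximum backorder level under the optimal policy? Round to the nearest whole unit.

With planned backorders, Q* = √(2DS/H) · √((H+B)/B).
√(2DS/H) = √(2 × 36,000 × 208 / 16.6) = 949.826.
√((H+B)/B) = √((16.6+97.5)/97.5) = 1.0818.
Q* ≈ 1027.506.
S* = Q* · H/(H+B) = 1027.506 × 16.6/114.1 ≈ 149.488.

S* ≈ 149 coils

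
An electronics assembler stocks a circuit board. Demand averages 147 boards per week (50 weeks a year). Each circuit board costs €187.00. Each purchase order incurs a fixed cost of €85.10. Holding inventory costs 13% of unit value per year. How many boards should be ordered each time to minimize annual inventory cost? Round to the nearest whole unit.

Q* ≈ 227 boards

Annual demand D = 147 × 50 = 7,350.
Holding cost H = 0.13 × €187.00 = €24.3100 per unit per year.
EOQ = √(2DS / H) = √(2 × 7,350 × 85.1 / 24.31).
= √(1,250,970 / 24.31) = √51,459.0703 ≈ 226.846.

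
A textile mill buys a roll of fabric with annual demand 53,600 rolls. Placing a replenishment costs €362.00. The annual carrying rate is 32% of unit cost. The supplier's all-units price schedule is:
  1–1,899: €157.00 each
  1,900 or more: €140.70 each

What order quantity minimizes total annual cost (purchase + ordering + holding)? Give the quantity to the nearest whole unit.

Q* ≈ 1,900 rolls

Holding cost per unit per year at price C is H = 0.32·C.
For each price level, check whether its EOQ is feasible; otherwise the best quantity at that price is the breakpoint.
EOQ at €157.00 = 878.9 (feasible in tier 1): TC = 53,600×€157.00 + (53,600/878.9)×362 + (878.9/2)×0.32×€157.00 = €8,459,354.65.
EOQ at €140.70 = 928.4 < 1900, so use break Q=1900: TC = 53,600×€140.70 + (53,600/1900.0)×362 + (1900.0/2)×0.32×€140.70 = €7,594,505.01.
Lowest total cost is €7,594,505.01 at Q = 1900.0.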